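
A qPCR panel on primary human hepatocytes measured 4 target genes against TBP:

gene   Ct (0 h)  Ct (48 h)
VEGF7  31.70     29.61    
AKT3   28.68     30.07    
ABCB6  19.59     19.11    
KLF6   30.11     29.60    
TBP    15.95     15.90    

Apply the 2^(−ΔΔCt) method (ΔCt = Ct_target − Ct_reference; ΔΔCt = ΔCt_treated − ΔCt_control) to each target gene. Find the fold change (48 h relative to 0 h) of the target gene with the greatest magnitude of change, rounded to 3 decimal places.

4.112

VEGF7: ΔΔCt = (29.61−15.90) − (31.70−15.95) = 13.71 − 15.75 = -2.04; fold change = 2^2.04 = 4.112
AKT3: ΔΔCt = (30.07−15.90) − (28.68−15.95) = 14.17 − 12.73 = 1.44; fold change = 2^-1.44 = 0.369
ABCB6: ΔΔCt = (19.11−15.90) − (19.59−15.95) = 3.21 − 3.64 = -0.43; fold change = 2^0.43 = 1.347
KLF6: ΔΔCt = (29.60−15.90) − (30.11−15.95) = 13.70 − 14.16 = -0.46; fold change = 2^0.46 = 1.376
VEGF7 has the largest |ΔΔCt| = 2.04.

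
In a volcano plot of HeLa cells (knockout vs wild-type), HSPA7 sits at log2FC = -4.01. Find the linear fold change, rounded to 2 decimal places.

Fold change = 2^(-4.01) = 0.062
That is, HSPA7 drops to 6.2% of the wild-type level.

0.06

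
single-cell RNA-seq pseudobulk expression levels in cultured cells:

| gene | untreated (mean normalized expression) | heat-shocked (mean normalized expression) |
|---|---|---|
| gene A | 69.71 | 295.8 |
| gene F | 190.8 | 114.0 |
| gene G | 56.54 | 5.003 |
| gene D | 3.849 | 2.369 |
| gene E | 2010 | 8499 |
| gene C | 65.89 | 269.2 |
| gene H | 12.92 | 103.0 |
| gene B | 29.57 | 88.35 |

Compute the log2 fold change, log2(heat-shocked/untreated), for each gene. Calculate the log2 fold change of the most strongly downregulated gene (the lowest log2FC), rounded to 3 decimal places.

-3.498

log2(295.8/69.71) = 2.085  (gene A)
log2(114.0/190.8) = -0.743  (gene F)
log2(5.003/56.54) = -3.498  (gene G)
log2(2.369/3.849) = -0.700  (gene D)
log2(8499/2010) = 2.080  (gene E)
log2(269.2/65.89) = 2.031  (gene C)
log2(103.0/12.92) = 2.995  (gene H)
log2(88.35/29.57) = 1.579  (gene B)
gene G is most strongly downregulated.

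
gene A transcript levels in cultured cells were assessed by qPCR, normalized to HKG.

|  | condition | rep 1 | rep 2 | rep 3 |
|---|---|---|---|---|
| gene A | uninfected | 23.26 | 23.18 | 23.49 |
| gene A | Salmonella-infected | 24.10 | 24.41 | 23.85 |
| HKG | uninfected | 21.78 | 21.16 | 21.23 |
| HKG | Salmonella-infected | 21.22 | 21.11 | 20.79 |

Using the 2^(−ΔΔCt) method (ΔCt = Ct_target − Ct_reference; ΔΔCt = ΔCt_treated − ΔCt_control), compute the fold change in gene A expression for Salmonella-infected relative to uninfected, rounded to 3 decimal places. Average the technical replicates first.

0.448

Mean Ct: gene A uninfected 23.310; gene A Salmonella-infected 24.120; HKG uninfected 21.390; HKG Salmonella-infected 21.040
ΔCt(uninfected) = 23.310 − 21.390 = 1.920
ΔCt(Salmonella-infected) = 24.120 − 21.040 = 3.080
ΔΔCt = 3.080 − 1.920 = 1.160
Fold change = 2^(−1.160) = 0.4475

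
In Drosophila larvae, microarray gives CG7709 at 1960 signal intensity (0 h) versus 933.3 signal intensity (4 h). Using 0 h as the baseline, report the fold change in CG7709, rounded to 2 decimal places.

Fold change = 933.3 / 1960 = 0.476
CG7709 is downregulated.

0.48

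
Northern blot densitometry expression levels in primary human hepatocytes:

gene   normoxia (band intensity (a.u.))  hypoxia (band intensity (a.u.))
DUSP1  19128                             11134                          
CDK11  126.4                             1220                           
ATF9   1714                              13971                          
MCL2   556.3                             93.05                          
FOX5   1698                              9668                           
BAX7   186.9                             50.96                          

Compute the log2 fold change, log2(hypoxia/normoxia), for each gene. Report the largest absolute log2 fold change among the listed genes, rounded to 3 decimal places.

log2(11134/19128) = -0.781  (DUSP1)
log2(1220/126.4) = 3.271  (CDK11)
log2(13971/1714) = 3.027  (ATF9)
log2(93.05/556.3) = -2.580  (MCL2)
log2(9668/1698) = 2.509  (FOX5)
log2(50.96/186.9) = -1.875  (BAX7)
The largest magnitude belongs to CDK11.

3.271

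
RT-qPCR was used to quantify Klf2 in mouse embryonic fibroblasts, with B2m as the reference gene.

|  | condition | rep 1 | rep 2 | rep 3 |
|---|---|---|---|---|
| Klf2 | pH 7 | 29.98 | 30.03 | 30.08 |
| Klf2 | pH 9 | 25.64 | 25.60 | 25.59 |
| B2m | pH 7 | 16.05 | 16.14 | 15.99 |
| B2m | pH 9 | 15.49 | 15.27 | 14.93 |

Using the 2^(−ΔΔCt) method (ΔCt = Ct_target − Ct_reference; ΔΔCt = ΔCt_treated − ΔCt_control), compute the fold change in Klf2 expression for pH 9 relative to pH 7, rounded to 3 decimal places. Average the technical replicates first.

12.042

Mean Ct: Klf2 pH 7 30.030; Klf2 pH 9 25.610; B2m pH 7 16.060; B2m pH 9 15.230
ΔCt(pH 7) = 30.030 − 16.060 = 13.970
ΔCt(pH 9) = 25.610 − 15.230 = 10.380
ΔΔCt = 10.380 − 13.970 = -3.590
Fold change = 2^(−(-3.590)) = 2^3.590 = 12.0420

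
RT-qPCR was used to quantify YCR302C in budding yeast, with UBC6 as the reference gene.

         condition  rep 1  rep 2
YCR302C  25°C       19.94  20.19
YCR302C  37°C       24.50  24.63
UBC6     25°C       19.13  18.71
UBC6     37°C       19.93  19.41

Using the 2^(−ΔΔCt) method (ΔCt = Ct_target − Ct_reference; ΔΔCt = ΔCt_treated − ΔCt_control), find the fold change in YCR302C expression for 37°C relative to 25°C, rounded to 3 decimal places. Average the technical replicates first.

0.074

Mean Ct: YCR302C 25°C 20.065; YCR302C 37°C 24.565; UBC6 25°C 18.920; UBC6 37°C 19.670
ΔCt(25°C) = 20.065 − 18.920 = 1.145
ΔCt(37°C) = 24.565 − 19.670 = 4.895
ΔΔCt = 4.895 − 1.145 = 3.750
Fold change = 2^(−3.750) = 0.0743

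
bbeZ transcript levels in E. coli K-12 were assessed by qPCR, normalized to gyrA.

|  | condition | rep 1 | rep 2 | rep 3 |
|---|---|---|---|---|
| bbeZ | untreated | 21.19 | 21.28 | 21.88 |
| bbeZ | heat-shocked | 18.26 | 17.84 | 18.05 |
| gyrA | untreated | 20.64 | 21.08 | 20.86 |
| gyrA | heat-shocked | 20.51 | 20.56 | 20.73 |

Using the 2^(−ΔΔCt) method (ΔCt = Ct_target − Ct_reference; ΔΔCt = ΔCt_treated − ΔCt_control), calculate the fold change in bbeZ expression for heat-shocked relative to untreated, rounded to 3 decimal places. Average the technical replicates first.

Mean Ct: bbeZ untreated 21.450; bbeZ heat-shocked 18.050; gyrA untreated 20.860; gyrA heat-shocked 20.600
ΔCt(untreated) = 21.450 − 20.860 = 0.590
ΔCt(heat-shocked) = 18.050 − 20.600 = -2.550
ΔΔCt = -2.550 − 0.590 = -3.140
Fold change = 2^(−(-3.140)) = 2^3.140 = 8.8152

8.815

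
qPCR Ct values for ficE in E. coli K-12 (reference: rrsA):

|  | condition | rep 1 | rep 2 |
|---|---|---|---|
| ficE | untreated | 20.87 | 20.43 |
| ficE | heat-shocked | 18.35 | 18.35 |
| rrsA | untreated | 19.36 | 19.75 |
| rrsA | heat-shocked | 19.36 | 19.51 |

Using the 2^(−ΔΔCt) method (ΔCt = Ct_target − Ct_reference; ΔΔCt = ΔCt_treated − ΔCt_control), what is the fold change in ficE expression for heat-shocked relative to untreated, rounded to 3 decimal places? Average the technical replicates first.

4.532

Mean Ct: ficE untreated 20.650; ficE heat-shocked 18.350; rrsA untreated 19.555; rrsA heat-shocked 19.435
ΔCt(untreated) = 20.650 − 19.555 = 1.095
ΔCt(heat-shocked) = 18.350 − 19.435 = -1.085
ΔΔCt = -1.085 − 1.095 = -2.180
Fold change = 2^(−(-2.180)) = 2^2.180 = 4.5315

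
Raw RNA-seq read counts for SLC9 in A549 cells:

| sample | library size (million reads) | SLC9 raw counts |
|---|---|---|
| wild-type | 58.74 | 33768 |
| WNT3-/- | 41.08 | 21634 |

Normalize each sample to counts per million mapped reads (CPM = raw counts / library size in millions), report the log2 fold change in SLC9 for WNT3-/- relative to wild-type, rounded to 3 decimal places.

CPM(wild-type) = 33768 / 58.74 = 574.8723
CPM(WNT3-/-) = 21634 / 41.08 = 526.6310
Fold change = 526.6310 / 574.8723 = 0.91608
log2(0.91608) = -0.1264

-0.126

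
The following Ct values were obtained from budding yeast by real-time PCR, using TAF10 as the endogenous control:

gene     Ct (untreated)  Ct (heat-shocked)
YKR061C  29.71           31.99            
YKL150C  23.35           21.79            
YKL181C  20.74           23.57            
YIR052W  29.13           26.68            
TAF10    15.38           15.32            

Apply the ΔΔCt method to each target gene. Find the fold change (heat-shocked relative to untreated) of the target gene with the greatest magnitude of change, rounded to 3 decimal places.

0.135

YKR061C: ΔΔCt = (31.99−15.32) − (29.71−15.38) = 16.67 − 14.33 = 2.34; fold change = 2^-2.34 = 0.198
YKL150C: ΔΔCt = (21.79−15.32) − (23.35−15.38) = 6.47 − 7.97 = -1.50; fold change = 2^1.50 = 2.828
YKL181C: ΔΔCt = (23.57−15.32) − (20.74−15.38) = 8.25 − 5.36 = 2.89; fold change = 2^-2.89 = 0.135
YIR052W: ΔΔCt = (26.68−15.32) − (29.13−15.38) = 11.36 − 13.75 = -2.39; fold change = 2^2.39 = 5.242
YKL181C has the largest |ΔΔCt| = 2.89.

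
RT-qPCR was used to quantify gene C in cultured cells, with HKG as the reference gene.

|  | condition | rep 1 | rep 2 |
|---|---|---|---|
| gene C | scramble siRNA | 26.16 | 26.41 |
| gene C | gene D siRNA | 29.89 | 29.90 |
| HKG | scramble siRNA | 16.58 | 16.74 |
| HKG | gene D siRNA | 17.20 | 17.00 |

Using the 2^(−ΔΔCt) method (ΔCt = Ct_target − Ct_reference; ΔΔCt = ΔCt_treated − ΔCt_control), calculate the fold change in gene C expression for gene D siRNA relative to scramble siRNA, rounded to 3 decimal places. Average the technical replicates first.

0.111

Mean Ct: gene C scramble siRNA 26.285; gene C gene D siRNA 29.895; HKG scramble siRNA 16.660; HKG gene D siRNA 17.100
ΔCt(scramble siRNA) = 26.285 − 16.660 = 9.625
ΔCt(gene D siRNA) = 29.895 − 17.100 = 12.795
ΔΔCt = 12.795 − 9.625 = 3.170
Fold change = 2^(−3.170) = 0.1111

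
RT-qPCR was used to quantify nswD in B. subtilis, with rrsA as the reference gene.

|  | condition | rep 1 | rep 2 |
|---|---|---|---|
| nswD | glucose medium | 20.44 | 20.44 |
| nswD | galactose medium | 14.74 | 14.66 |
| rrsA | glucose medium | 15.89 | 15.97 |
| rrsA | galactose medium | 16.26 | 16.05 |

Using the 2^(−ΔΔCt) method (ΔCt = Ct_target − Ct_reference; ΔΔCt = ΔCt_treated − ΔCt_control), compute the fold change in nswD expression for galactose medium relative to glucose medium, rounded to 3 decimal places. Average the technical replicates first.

Mean Ct: nswD glucose medium 20.440; nswD galactose medium 14.700; rrsA glucose medium 15.930; rrsA galactose medium 16.155
ΔCt(glucose medium) = 20.440 − 15.930 = 4.510
ΔCt(galactose medium) = 14.700 − 16.155 = -1.455
ΔΔCt = -1.455 − 4.510 = -5.965
Fold change = 2^(−(-5.965)) = 2^5.965 = 62.4660

62.466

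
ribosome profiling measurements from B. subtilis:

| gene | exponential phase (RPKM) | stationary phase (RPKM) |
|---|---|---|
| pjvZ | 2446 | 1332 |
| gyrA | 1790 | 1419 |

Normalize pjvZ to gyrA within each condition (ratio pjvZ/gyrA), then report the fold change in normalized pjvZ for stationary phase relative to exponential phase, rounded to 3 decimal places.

0.687

pjvZ/gyrA (exponential phase) = 2446 / 1790 = 1.3665
pjvZ/gyrA (stationary phase) = 1332 / 1419 = 0.93869
Fold change = 0.93869 / 1.3665 = 0.6869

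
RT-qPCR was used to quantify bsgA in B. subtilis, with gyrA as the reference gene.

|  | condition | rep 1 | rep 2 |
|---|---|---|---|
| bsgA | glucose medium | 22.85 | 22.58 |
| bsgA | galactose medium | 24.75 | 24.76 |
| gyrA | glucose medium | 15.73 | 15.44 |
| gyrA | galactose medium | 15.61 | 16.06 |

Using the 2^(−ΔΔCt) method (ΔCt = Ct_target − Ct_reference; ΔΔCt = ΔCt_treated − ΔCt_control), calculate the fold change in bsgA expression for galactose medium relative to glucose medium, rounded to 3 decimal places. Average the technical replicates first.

0.289

Mean Ct: bsgA glucose medium 22.715; bsgA galactose medium 24.755; gyrA glucose medium 15.585; gyrA galactose medium 15.835
ΔCt(glucose medium) = 22.715 − 15.585 = 7.130
ΔCt(galactose medium) = 24.755 − 15.835 = 8.920
ΔΔCt = 8.920 − 7.130 = 1.790
Fold change = 2^(−1.790) = 0.2892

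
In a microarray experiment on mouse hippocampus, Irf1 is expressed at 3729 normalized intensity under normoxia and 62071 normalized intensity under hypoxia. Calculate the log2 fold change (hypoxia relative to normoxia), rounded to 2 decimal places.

Fold change = 62071 / 3729 = 16.6455
log2(16.6455) = 4.057

4.06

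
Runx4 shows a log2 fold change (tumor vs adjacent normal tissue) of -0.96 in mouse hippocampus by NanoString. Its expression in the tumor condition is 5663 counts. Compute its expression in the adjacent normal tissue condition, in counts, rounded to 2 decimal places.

11016.29

Fold change = 2^(-0.96) = 0.5141
adjacent normal tissue expression = 5663 / 0.5141 = 11016.29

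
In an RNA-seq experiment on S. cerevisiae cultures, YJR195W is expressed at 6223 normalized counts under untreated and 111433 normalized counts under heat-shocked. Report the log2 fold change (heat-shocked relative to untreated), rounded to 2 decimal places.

Fold change = 111433 / 6223 = 17.9066
log2(17.9066) = 4.162

4.16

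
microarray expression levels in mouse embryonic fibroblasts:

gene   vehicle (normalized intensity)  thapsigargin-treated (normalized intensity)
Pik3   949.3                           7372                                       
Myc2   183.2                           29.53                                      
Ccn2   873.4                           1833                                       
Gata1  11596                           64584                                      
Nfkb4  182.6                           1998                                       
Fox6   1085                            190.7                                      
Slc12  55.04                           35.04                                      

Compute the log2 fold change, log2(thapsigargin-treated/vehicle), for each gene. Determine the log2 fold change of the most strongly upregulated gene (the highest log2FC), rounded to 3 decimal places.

log2(7372/949.3) = 2.957  (Pik3)
log2(29.53/183.2) = -2.633  (Myc2)
log2(1833/873.4) = 1.069  (Ccn2)
log2(64584/11596) = 2.478  (Gata1)
log2(1998/182.6) = 3.452  (Nfkb4)
log2(190.7/1085) = -2.508  (Fox6)
log2(35.04/55.04) = -0.651  (Slc12)
Nfkb4 is most strongly upregulated.

3.452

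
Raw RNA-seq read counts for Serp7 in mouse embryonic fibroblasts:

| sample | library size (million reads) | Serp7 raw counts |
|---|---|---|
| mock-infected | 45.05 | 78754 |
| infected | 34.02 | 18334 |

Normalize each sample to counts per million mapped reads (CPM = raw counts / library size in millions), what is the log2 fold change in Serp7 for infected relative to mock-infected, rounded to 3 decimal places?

CPM(mock-infected) = 78754 / 45.05 = 1748.1465
CPM(infected) = 18334 / 34.02 = 538.9183
Fold change = 538.9183 / 1748.1465 = 0.30828
log2(0.30828) = -1.6977

-1.698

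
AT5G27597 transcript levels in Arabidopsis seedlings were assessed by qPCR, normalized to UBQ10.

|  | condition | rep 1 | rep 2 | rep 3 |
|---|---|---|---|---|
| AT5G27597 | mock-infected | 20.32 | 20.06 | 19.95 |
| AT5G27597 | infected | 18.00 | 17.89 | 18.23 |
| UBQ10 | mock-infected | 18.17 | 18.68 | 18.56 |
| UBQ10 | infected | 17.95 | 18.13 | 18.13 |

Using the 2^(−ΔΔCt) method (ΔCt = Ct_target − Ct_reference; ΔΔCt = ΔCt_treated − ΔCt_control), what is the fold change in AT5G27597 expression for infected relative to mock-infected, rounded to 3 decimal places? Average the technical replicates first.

3.182

Mean Ct: AT5G27597 mock-infected 20.110; AT5G27597 infected 18.040; UBQ10 mock-infected 18.470; UBQ10 infected 18.070
ΔCt(mock-infected) = 20.110 − 18.470 = 1.640
ΔCt(infected) = 18.040 − 18.070 = -0.030
ΔΔCt = -0.030 − 1.640 = -1.670
Fold change = 2^(−(-1.670)) = 2^1.670 = 3.1821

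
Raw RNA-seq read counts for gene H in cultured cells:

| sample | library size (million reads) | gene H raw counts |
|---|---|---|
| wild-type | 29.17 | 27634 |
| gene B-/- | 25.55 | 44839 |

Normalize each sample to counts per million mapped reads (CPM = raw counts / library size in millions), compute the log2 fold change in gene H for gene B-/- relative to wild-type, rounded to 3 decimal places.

0.889

CPM(wild-type) = 27634 / 29.17 = 947.3432
CPM(gene B-/-) = 44839 / 25.55 = 1754.9511
Fold change = 1754.9511 / 947.3432 = 1.85250
log2(1.85250) = 0.8895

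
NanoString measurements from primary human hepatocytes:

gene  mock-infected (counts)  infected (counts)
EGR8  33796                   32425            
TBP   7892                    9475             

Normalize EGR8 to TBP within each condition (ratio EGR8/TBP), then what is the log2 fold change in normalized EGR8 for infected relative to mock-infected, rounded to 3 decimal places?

EGR8/TBP (mock-infected) = 33796 / 7892 = 4.2823
EGR8/TBP (infected) = 32425 / 9475 = 3.4222
Fold change = 3.4222 / 4.2823 = 0.7991
log2(0.7991) = -0.3235

-0.323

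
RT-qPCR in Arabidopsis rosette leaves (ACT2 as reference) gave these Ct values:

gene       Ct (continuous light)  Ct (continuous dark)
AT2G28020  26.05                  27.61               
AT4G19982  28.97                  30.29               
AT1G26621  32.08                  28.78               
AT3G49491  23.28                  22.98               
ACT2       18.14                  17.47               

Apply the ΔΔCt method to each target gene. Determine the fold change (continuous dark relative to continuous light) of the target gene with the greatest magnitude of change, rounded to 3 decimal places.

AT2G28020: ΔΔCt = (27.61−17.47) − (26.05−18.14) = 10.14 − 7.91 = 2.23; fold change = 2^-2.23 = 0.213
AT4G19982: ΔΔCt = (30.29−17.47) − (28.97−18.14) = 12.82 − 10.83 = 1.99; fold change = 2^-1.99 = 0.252
AT1G26621: ΔΔCt = (28.78−17.47) − (32.08−18.14) = 11.31 − 13.94 = -2.63; fold change = 2^2.63 = 6.190
AT3G49491: ΔΔCt = (22.98−17.47) − (23.28−18.14) = 5.51 − 5.14 = 0.37; fold change = 2^-0.37 = 0.774
AT1G26621 has the largest |ΔΔCt| = 2.63.

6.190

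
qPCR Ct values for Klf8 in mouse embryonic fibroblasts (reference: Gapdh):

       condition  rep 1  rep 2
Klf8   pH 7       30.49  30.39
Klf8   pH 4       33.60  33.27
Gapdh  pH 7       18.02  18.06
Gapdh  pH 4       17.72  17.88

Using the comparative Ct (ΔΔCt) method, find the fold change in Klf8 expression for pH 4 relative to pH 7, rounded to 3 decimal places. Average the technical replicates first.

0.106

Mean Ct: Klf8 pH 7 30.440; Klf8 pH 4 33.435; Gapdh pH 7 18.040; Gapdh pH 4 17.800
ΔCt(pH 7) = 30.440 − 18.040 = 12.400
ΔCt(pH 4) = 33.435 − 17.800 = 15.635
ΔΔCt = 15.635 − 12.400 = 3.235
Fold change = 2^(−3.235) = 0.1062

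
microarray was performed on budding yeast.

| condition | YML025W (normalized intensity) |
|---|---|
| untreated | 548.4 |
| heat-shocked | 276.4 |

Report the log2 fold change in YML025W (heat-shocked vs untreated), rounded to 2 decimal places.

Fold change = 276.4 / 548.4 = 0.5040
log2(0.5040) = -0.988

-0.99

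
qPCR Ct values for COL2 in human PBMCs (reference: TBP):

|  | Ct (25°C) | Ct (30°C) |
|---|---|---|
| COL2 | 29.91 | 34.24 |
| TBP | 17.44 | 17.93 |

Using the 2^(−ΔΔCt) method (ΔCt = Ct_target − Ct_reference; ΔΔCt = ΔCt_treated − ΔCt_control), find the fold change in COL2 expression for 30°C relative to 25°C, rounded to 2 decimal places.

0.07

ΔCt(25°C) = 29.910 − 17.440 = 12.470
ΔCt(30°C) = 34.240 − 17.930 = 16.310
ΔΔCt = 16.310 − 12.470 = 3.840
Fold change = 2^(−3.840) = 0.070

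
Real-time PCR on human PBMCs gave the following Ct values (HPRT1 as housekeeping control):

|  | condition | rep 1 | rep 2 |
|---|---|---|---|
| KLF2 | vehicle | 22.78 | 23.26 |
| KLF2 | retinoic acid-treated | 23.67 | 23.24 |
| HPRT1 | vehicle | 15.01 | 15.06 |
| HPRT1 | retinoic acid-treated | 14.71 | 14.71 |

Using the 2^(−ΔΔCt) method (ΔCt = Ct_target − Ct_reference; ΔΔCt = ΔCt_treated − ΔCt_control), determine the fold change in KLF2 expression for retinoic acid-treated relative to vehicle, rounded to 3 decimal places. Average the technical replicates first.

0.590

Mean Ct: KLF2 vehicle 23.020; KLF2 retinoic acid-treated 23.455; HPRT1 vehicle 15.035; HPRT1 retinoic acid-treated 14.710
ΔCt(vehicle) = 23.020 − 15.035 = 7.985
ΔCt(retinoic acid-treated) = 23.455 − 14.710 = 8.745
ΔΔCt = 8.745 − 7.985 = 0.760
Fold change = 2^(−0.760) = 0.5905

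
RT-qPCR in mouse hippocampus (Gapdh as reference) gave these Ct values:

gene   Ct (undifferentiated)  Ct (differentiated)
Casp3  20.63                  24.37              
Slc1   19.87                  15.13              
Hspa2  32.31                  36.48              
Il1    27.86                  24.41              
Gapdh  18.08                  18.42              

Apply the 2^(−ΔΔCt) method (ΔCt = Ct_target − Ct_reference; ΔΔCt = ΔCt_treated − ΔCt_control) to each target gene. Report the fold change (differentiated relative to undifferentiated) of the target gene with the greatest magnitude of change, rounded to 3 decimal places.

33.825

Casp3: ΔΔCt = (24.37−18.42) − (20.63−18.08) = 5.95 − 2.55 = 3.40; fold change = 2^-3.40 = 0.095
Slc1: ΔΔCt = (15.13−18.42) − (19.87−18.08) = -3.29 − 1.79 = -5.08; fold change = 2^5.08 = 33.825
Hspa2: ΔΔCt = (36.48−18.42) − (32.31−18.08) = 18.06 − 14.23 = 3.83; fold change = 2^-3.83 = 0.070
Il1: ΔΔCt = (24.41−18.42) − (27.86−18.08) = 5.99 − 9.78 = -3.79; fold change = 2^3.79 = 13.833
Slc1 has the largest |ΔΔCt| = 5.08.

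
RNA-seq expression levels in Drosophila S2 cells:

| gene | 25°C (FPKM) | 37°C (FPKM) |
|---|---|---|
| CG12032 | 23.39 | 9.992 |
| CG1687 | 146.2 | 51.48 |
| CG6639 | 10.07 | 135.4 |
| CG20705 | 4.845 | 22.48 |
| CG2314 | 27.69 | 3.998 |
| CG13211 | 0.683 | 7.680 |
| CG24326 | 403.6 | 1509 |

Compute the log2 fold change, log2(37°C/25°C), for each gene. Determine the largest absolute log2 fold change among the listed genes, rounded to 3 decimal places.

3.749

log2(9.992/23.39) = -1.227  (CG12032)
log2(51.48/146.2) = -1.506  (CG1687)
log2(135.4/10.07) = 3.749  (CG6639)
log2(22.48/4.845) = 2.214  (CG20705)
log2(3.998/27.69) = -2.792  (CG2314)
log2(7.680/0.683) = 3.491  (CG13211)
log2(1509/403.6) = 1.903  (CG24326)
The largest magnitude belongs to CG6639.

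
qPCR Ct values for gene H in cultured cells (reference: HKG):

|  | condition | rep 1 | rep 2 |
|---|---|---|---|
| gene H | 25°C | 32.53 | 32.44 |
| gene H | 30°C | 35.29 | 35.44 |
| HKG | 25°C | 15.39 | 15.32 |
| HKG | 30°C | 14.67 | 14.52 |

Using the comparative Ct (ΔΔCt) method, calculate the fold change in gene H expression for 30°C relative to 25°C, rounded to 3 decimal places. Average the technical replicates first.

0.080

Mean Ct: gene H 25°C 32.485; gene H 30°C 35.365; HKG 25°C 15.355; HKG 30°C 14.595
ΔCt(25°C) = 32.485 − 15.355 = 17.130
ΔCt(30°C) = 35.365 − 14.595 = 20.770
ΔΔCt = 20.770 − 17.130 = 3.640
Fold change = 2^(−3.640) = 0.0802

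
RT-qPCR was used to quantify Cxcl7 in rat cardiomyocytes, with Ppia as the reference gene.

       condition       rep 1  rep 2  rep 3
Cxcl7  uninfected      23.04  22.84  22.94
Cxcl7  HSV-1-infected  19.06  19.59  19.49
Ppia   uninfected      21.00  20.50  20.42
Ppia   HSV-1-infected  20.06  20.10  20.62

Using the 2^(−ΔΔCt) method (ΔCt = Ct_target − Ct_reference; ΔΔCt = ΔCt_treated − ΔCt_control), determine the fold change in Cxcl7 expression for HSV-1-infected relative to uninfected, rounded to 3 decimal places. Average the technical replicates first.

9.063

Mean Ct: Cxcl7 uninfected 22.940; Cxcl7 HSV-1-infected 19.380; Ppia uninfected 20.640; Ppia HSV-1-infected 20.260
ΔCt(uninfected) = 22.940 − 20.640 = 2.300
ΔCt(HSV-1-infected) = 19.380 − 20.260 = -0.880
ΔΔCt = -0.880 − 2.300 = -3.180
Fold change = 2^(−(-3.180)) = 2^3.180 = 9.0631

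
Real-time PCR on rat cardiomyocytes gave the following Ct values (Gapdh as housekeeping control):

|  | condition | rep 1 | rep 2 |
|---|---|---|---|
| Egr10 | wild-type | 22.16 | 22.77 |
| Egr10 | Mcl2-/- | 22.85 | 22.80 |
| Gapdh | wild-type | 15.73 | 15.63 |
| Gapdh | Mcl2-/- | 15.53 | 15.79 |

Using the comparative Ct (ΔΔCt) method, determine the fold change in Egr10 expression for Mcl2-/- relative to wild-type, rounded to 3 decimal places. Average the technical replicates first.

Mean Ct: Egr10 wild-type 22.465; Egr10 Mcl2-/- 22.825; Gapdh wild-type 15.680; Gapdh Mcl2-/- 15.660
ΔCt(wild-type) = 22.465 − 15.680 = 6.785
ΔCt(Mcl2-/-) = 22.825 − 15.660 = 7.165
ΔΔCt = 7.165 − 6.785 = 0.380
Fold change = 2^(−0.380) = 0.7684

0.768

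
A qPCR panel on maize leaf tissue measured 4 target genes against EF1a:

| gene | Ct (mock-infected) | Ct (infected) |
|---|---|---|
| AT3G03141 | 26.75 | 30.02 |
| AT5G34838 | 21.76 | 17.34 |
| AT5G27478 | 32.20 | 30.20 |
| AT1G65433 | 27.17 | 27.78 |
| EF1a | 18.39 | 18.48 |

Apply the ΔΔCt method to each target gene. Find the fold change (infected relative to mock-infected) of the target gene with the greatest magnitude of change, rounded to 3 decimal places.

22.785

AT3G03141: ΔΔCt = (30.02−18.48) − (26.75−18.39) = 11.54 − 8.36 = 3.18; fold change = 2^-3.18 = 0.110
AT5G34838: ΔΔCt = (17.34−18.48) − (21.76−18.39) = -1.14 − 3.37 = -4.51; fold change = 2^4.51 = 22.785
AT5G27478: ΔΔCt = (30.20−18.48) − (32.20−18.39) = 11.72 − 13.81 = -2.09; fold change = 2^2.09 = 4.257
AT1G65433: ΔΔCt = (27.78−18.48) − (27.17−18.39) = 9.30 − 8.78 = 0.52; fold change = 2^-0.52 = 0.697
AT5G34838 has the largest |ΔΔCt| = 4.51.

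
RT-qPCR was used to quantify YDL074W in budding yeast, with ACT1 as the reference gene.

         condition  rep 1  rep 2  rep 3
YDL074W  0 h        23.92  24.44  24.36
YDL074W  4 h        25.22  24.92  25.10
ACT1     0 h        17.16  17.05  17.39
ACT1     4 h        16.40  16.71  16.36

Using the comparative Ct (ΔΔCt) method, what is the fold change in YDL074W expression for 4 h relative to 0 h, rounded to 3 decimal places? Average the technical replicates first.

Mean Ct: YDL074W 0 h 24.240; YDL074W 4 h 25.080; ACT1 0 h 17.200; ACT1 4 h 16.490
ΔCt(0 h) = 24.240 − 17.200 = 7.040
ΔCt(4 h) = 25.080 − 16.490 = 8.590
ΔΔCt = 8.590 − 7.040 = 1.550
Fold change = 2^(−1.550) = 0.3415

0.342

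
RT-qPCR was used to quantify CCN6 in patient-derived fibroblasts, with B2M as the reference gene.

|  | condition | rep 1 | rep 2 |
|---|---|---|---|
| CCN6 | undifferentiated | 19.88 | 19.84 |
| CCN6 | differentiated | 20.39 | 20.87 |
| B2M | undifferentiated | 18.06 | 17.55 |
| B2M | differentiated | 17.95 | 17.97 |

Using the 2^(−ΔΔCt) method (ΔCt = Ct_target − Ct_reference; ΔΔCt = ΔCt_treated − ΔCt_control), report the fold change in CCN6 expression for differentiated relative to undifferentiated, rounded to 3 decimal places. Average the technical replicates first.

0.653

Mean Ct: CCN6 undifferentiated 19.860; CCN6 differentiated 20.630; B2M undifferentiated 17.805; B2M differentiated 17.960
ΔCt(undifferentiated) = 19.860 − 17.805 = 2.055
ΔCt(differentiated) = 20.630 − 17.960 = 2.670
ΔΔCt = 2.670 − 2.055 = 0.615
Fold change = 2^(−0.615) = 0.6529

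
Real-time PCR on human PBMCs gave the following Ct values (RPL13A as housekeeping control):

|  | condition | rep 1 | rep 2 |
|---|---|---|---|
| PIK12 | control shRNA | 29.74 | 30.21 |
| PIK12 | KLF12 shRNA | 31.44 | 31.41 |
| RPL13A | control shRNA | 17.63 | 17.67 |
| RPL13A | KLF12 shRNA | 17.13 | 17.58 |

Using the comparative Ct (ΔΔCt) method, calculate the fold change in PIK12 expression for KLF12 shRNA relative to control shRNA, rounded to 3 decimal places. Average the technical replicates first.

0.298

Mean Ct: PIK12 control shRNA 29.975; PIK12 KLF12 shRNA 31.425; RPL13A control shRNA 17.650; RPL13A KLF12 shRNA 17.355
ΔCt(control shRNA) = 29.975 − 17.650 = 12.325
ΔCt(KLF12 shRNA) = 31.425 − 17.355 = 14.070
ΔΔCt = 14.070 − 12.325 = 1.745
Fold change = 2^(−1.745) = 0.2983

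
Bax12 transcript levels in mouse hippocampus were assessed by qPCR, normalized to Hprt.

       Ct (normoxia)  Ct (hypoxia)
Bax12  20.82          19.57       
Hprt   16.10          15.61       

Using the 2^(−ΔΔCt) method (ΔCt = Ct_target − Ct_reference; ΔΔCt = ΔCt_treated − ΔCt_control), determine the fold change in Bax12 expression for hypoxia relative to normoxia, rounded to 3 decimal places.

1.693

ΔCt(normoxia) = 20.820 − 16.100 = 4.720
ΔCt(hypoxia) = 19.570 − 15.610 = 3.960
ΔΔCt = 3.960 − 4.720 = -0.760
Fold change = 2^(−(-0.760)) = 2^0.760 = 1.6935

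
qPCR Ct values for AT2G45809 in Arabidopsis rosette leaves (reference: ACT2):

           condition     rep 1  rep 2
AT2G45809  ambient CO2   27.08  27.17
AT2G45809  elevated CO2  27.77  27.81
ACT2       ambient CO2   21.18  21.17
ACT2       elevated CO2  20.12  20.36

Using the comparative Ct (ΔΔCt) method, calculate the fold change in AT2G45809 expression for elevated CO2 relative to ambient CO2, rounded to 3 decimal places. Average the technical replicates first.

0.330

Mean Ct: AT2G45809 ambient CO2 27.125; AT2G45809 elevated CO2 27.790; ACT2 ambient CO2 21.175; ACT2 elevated CO2 20.240
ΔCt(ambient CO2) = 27.125 − 21.175 = 5.950
ΔCt(elevated CO2) = 27.790 − 20.240 = 7.550
ΔΔCt = 7.550 − 5.950 = 1.600
Fold change = 2^(−1.600) = 0.3299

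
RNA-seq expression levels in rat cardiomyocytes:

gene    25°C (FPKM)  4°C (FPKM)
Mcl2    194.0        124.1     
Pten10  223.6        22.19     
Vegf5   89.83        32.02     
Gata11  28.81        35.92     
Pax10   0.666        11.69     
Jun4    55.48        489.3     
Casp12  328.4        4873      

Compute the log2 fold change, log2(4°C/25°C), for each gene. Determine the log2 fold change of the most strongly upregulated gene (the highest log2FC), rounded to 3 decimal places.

log2(124.1/194.0) = -0.645  (Mcl2)
log2(22.19/223.6) = -3.333  (Pten10)
log2(32.02/89.83) = -1.488  (Vegf5)
log2(35.92/28.81) = 0.318  (Gata11)
log2(11.69/0.666) = 4.134  (Pax10)
log2(489.3/55.48) = 3.141  (Jun4)
log2(4873/328.4) = 3.891  (Casp12)
Pax10 is most strongly upregulated.

4.134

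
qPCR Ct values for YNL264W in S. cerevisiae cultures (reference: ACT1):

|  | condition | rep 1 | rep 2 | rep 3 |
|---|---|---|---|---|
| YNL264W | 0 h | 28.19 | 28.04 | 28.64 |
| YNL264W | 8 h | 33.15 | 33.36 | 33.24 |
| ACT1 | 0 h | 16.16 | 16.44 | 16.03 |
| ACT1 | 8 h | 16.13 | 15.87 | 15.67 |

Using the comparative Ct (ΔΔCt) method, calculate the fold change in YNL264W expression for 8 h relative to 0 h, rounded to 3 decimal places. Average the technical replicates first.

Mean Ct: YNL264W 0 h 28.290; YNL264W 8 h 33.250; ACT1 0 h 16.210; ACT1 8 h 15.890
ΔCt(0 h) = 28.290 − 16.210 = 12.080
ΔCt(8 h) = 33.250 − 15.890 = 17.360
ΔΔCt = 17.360 − 12.080 = 5.280
Fold change = 2^(−5.280) = 0.0257

0.026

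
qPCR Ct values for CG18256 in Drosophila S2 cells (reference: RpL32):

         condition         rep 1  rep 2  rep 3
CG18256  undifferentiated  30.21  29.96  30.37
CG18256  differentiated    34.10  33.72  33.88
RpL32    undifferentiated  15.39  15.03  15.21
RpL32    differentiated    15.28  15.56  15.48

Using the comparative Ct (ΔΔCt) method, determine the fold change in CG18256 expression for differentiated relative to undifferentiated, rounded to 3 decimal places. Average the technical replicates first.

0.089

Mean Ct: CG18256 undifferentiated 30.180; CG18256 differentiated 33.900; RpL32 undifferentiated 15.210; RpL32 differentiated 15.440
ΔCt(undifferentiated) = 30.180 − 15.210 = 14.970
ΔCt(differentiated) = 33.900 − 15.440 = 18.460
ΔΔCt = 18.460 − 14.970 = 3.490
Fold change = 2^(−3.490) = 0.0890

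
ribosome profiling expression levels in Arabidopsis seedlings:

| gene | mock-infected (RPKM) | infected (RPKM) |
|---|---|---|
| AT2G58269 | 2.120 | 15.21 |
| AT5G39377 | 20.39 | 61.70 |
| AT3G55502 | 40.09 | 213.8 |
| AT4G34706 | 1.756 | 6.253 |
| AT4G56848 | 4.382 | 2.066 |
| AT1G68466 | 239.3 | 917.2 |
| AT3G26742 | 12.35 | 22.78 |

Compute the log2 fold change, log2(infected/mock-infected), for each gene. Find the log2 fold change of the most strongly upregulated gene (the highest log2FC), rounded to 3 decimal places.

log2(15.21/2.120) = 2.843  (AT2G58269)
log2(61.70/20.39) = 1.597  (AT5G39377)
log2(213.8/40.09) = 2.415  (AT3G55502)
log2(6.253/1.756) = 1.832  (AT4G34706)
log2(2.066/4.382) = -1.085  (AT4G56848)
log2(917.2/239.3) = 1.938  (AT1G68466)
log2(22.78/12.35) = 0.883  (AT3G26742)
AT2G58269 is most strongly upregulated.

2.843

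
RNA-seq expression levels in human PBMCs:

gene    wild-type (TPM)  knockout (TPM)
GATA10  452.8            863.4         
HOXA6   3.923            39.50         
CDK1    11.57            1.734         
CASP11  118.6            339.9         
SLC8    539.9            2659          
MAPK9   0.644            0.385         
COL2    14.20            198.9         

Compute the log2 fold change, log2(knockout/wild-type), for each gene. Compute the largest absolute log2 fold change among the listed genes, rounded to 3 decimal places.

3.808

log2(863.4/452.8) = 0.931  (GATA10)
log2(39.50/3.923) = 3.332  (HOXA6)
log2(1.734/11.57) = -2.738  (CDK1)
log2(339.9/118.6) = 1.519  (CASP11)
log2(2659/539.9) = 2.300  (SLC8)
log2(0.385/0.644) = -0.742  (MAPK9)
log2(198.9/14.20) = 3.808  (COL2)
The largest magnitude belongs to COL2.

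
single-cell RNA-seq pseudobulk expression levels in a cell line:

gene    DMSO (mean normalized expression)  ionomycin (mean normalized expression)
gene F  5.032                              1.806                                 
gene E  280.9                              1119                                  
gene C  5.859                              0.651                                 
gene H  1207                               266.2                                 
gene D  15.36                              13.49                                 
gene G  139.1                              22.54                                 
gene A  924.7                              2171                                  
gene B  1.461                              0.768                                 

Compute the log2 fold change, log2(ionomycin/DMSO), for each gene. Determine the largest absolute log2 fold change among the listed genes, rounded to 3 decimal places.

log2(1.806/5.032) = -1.478  (gene F)
log2(1119/280.9) = 1.994  (gene E)
log2(0.651/5.859) = -3.170  (gene C)
log2(266.2/1207) = -2.181  (gene H)
log2(13.49/15.36) = -0.187  (gene D)
log2(22.54/139.1) = -2.626  (gene G)
log2(2171/924.7) = 1.231  (gene A)
log2(0.768/1.461) = -0.928  (gene B)
The largest magnitude belongs to gene C.

3.170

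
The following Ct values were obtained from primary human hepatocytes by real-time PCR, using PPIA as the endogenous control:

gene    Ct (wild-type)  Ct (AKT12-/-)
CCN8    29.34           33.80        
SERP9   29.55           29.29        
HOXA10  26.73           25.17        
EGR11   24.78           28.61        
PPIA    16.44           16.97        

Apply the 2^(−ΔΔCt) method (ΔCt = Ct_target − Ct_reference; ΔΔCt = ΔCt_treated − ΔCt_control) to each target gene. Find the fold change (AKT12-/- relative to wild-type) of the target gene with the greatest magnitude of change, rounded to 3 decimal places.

0.066

CCN8: ΔΔCt = (33.80−16.97) − (29.34−16.44) = 16.83 − 12.90 = 3.93; fold change = 2^-3.93 = 0.066
SERP9: ΔΔCt = (29.29−16.97) − (29.55−16.44) = 12.32 − 13.11 = -0.79; fold change = 2^0.79 = 1.729
HOXA10: ΔΔCt = (25.17−16.97) − (26.73−16.44) = 8.20 − 10.29 = -2.09; fold change = 2^2.09 = 4.257
EGR11: ΔΔCt = (28.61−16.97) − (24.78−16.44) = 11.64 − 8.34 = 3.30; fold change = 2^-3.30 = 0.102
CCN8 has the largest |ΔΔCt| = 3.93.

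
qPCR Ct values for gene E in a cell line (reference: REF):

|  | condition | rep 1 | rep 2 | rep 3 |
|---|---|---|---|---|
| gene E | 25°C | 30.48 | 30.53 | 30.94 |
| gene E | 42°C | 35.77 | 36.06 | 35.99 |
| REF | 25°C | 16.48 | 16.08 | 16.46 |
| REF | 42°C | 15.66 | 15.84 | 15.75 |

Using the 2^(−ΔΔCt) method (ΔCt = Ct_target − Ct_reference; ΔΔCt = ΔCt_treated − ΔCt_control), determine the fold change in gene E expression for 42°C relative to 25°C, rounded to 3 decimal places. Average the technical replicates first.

Mean Ct: gene E 25°C 30.650; gene E 42°C 35.940; REF 25°C 16.340; REF 42°C 15.750
ΔCt(25°C) = 30.650 − 16.340 = 14.310
ΔCt(42°C) = 35.940 − 15.750 = 20.190
ΔΔCt = 20.190 − 14.310 = 5.880
Fold change = 2^(−5.880) = 0.0170

0.017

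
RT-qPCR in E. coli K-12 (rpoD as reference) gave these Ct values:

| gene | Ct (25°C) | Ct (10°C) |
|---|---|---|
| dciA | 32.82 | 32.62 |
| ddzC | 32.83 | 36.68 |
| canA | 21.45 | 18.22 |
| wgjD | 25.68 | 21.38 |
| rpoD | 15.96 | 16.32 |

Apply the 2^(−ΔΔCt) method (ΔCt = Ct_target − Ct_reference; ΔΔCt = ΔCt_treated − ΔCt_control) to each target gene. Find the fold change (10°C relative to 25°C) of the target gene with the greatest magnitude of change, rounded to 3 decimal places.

25.281

dciA: ΔΔCt = (32.62−16.32) − (32.82−15.96) = 16.30 − 16.86 = -0.56; fold change = 2^0.56 = 1.474
ddzC: ΔΔCt = (36.68−16.32) − (32.83−15.96) = 20.36 − 16.87 = 3.49; fold change = 2^-3.49 = 0.089
canA: ΔΔCt = (18.22−16.32) − (21.45−15.96) = 1.90 − 5.49 = -3.59; fold change = 2^3.59 = 12.042
wgjD: ΔΔCt = (21.38−16.32) − (25.68−15.96) = 5.06 − 9.72 = -4.66; fold change = 2^4.66 = 25.281
wgjD has the largest |ΔΔCt| = 4.66.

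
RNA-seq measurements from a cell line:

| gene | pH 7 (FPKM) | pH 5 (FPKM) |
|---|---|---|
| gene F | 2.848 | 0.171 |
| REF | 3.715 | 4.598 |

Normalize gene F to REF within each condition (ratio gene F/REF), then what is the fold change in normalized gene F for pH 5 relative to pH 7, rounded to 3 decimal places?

0.049

gene F/REF (pH 7) = 2.848 / 3.715 = 0.76662
gene F/REF (pH 5) = 0.171 / 4.598 = 0.03719
Fold change = 0.03719 / 0.76662 = 0.0485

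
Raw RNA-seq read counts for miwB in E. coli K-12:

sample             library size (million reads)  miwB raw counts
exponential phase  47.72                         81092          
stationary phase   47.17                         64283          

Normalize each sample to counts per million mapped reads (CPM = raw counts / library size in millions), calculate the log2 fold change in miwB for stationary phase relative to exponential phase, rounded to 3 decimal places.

-0.318

CPM(exponential phase) = 81092 / 47.72 = 1699.3294
CPM(stationary phase) = 64283 / 47.17 = 1362.7941
Fold change = 1362.7941 / 1699.3294 = 0.80196
log2(0.80196) = -0.3184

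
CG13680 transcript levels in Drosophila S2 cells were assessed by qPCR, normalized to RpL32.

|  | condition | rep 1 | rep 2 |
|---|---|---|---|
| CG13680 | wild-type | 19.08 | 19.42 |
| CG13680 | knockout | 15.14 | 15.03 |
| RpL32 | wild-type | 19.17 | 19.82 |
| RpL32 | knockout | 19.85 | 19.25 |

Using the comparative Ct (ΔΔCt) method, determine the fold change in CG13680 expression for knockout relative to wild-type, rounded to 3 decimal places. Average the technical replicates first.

18.636

Mean Ct: CG13680 wild-type 19.250; CG13680 knockout 15.085; RpL32 wild-type 19.495; RpL32 knockout 19.550
ΔCt(wild-type) = 19.250 − 19.495 = -0.245
ΔCt(knockout) = 15.085 − 19.550 = -4.465
ΔΔCt = -4.465 − (-0.245) = -4.220
Fold change = 2^(−(-4.220)) = 2^4.220 = 18.6357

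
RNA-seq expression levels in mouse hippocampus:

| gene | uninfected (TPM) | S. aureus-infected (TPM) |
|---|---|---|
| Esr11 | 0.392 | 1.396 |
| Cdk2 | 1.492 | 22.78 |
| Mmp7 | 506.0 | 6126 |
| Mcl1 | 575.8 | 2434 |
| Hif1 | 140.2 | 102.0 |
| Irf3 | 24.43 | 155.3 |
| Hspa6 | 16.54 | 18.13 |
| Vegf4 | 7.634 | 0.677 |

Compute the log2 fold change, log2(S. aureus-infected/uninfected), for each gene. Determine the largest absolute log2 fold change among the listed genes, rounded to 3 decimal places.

3.932

log2(1.396/0.392) = 1.832  (Esr11)
log2(22.78/1.492) = 3.932  (Cdk2)
log2(6126/506.0) = 3.598  (Mmp7)
log2(2434/575.8) = 2.080  (Mcl1)
log2(102.0/140.2) = -0.459  (Hif1)
log2(155.3/24.43) = 2.668  (Irf3)
log2(18.13/16.54) = 0.132  (Hspa6)
log2(0.677/7.634) = -3.495  (Vegf4)
The largest magnitude belongs to Cdk2.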